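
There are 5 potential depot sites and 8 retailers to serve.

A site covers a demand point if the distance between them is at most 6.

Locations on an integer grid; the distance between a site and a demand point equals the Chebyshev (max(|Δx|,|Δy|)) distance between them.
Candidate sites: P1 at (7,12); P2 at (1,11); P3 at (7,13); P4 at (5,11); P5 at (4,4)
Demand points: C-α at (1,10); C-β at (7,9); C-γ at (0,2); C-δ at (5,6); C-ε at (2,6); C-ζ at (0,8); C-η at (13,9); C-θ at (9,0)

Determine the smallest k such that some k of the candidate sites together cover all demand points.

2

Coverage sets (demand points within 6 of each site):
  P1: {C-α, C-β, C-δ, C-ε, C-η}
  P2: {C-α, C-β, C-δ, C-ε, C-ζ}
  P3: {C-α, C-β, C-η}
  P4: {C-α, C-β, C-δ, C-ε, C-ζ}
  P5: {C-α, C-β, C-γ, C-δ, C-ε, C-ζ, C-θ}
No single site covers all 8 demand points.
But {P1, P5} covers everything, so the minimum is 2.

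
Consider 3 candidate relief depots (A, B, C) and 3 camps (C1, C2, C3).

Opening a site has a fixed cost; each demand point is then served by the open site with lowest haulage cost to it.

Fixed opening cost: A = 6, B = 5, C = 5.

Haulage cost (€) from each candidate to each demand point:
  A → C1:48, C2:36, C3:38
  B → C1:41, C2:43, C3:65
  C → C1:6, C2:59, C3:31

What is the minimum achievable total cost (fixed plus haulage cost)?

84

Open {A, C}: assign each demand point to its cheapest open site.
  C1→C 6, C2→A 36, C3→C 31
  haulage cost 73, fixed 11 → total 84.
Compare {A, B, C}: haulage cost 73 + fixed 16 = 89.
Compare {B, C}: haulage cost 80 + fixed 10 = 90.
Compare {C}: haulage cost 96 + fixed 5 = 101.
All other subsets cost ≥ 89. Minimum total cost: 84.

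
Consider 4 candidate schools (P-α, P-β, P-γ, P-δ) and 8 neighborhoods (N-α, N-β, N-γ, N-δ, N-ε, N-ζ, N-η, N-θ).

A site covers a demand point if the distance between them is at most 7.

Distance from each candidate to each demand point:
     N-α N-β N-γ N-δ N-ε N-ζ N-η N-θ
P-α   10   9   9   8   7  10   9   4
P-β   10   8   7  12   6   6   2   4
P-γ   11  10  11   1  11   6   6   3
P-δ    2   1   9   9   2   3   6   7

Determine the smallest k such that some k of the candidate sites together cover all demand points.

3

Coverage sets (demand points within 7 of each site):
  P-α: {N-ε, N-θ}
  P-β: {N-γ, N-ε, N-ζ, N-η, N-θ}
  P-γ: {N-δ, N-ζ, N-η, N-θ}
  P-δ: {N-α, N-β, N-ε, N-ζ, N-η, N-θ}
No 2 sites suffice: every size-2 union leaves at least one demand point uncovered.
But {P-β, P-γ, P-δ} covers everything, so the minimum is 3.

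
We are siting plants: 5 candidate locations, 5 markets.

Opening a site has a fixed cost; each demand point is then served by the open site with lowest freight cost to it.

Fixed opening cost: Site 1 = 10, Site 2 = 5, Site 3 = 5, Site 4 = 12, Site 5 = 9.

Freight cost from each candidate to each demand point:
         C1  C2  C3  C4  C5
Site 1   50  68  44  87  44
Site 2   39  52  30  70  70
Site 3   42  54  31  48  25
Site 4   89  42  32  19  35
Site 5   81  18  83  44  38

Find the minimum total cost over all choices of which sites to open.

161

Open {Site 3, Site 4, Site 5}: assign each demand point to its cheapest open site.
  C1→Site 3 42, C2→Site 5 18, C3→Site 3 31, C4→Site 4 19, C5→Site 3 25
  freight cost 135, fixed 26 → total 161.
Compare {Site 2, Site 3, Site 4, Site 5}: freight cost 131 + fixed 31 = 162.
Compare {Site 2, Site 4, Site 5}: freight cost 141 + fixed 26 = 167.
Compare {Site 1, Site 3, Site 4, Site 5}: freight cost 135 + fixed 36 = 171.
All other subsets cost ≥ 162. Minimum total cost: 161.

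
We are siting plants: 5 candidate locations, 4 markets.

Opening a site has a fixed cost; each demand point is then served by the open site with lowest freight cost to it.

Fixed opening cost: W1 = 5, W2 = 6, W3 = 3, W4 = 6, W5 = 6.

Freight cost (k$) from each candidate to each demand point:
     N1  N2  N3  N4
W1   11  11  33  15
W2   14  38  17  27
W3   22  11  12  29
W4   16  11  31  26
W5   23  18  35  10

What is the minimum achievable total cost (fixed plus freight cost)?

Open {W1, W3}: assign each demand point to its cheapest open site.
  N1→W1 11, N2→W1 11, N3→W3 12, N4→W1 15
  freight cost 49, fixed 8 → total 57.
Compare {W1, W3, W5}: freight cost 44 + fixed 14 = 58.
Compare {W2, W3, W5}: freight cost 47 + fixed 15 = 62.
Compare {W1, W2, W3}: freight cost 49 + fixed 14 = 63.
All other subsets cost ≥ 58. Minimum total cost: 57.

57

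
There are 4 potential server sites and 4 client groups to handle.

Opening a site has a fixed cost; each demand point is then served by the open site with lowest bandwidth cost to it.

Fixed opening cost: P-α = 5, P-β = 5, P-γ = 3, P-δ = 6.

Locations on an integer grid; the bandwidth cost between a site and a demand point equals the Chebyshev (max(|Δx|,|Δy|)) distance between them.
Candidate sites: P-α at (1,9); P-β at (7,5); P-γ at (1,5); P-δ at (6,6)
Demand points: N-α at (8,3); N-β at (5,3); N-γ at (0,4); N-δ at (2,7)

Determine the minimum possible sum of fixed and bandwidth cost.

15

Open {P-β, P-γ}: assign each demand point to its cheapest open site.
  N-α→P-β 2, N-β→P-β 2, N-γ→P-γ 1, N-δ→P-γ 2
  bandwidth cost 7, fixed 8 → total 15.
Compare {P-γ}: bandwidth cost 14 + fixed 3 = 17.
Compare {P-γ, P-δ}: bandwidth cost 9 + fixed 9 = 18.
Compare {P-α, P-β, P-γ}: bandwidth cost 7 + fixed 13 = 20.
All other subsets cost ≥ 17. Minimum total cost: 15.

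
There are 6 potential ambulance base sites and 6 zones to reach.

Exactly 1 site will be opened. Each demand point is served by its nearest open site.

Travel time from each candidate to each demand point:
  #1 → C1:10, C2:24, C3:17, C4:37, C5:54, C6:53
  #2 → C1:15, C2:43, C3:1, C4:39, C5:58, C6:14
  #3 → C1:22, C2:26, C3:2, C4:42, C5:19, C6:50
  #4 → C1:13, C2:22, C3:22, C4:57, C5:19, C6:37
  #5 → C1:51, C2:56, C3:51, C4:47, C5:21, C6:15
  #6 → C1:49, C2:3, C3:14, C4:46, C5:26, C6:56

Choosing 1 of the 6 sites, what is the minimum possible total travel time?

Open {#3}.
  C1→#3 22, C2→#3 26, C3→#3 2, C4→#3 42, C5→#3 19, C6→#3 50  ⇒ total 161.
Compare {#2}: total 170.
Compare {#4}: total 170.
No size-1 selection does better; minimum is 161.

161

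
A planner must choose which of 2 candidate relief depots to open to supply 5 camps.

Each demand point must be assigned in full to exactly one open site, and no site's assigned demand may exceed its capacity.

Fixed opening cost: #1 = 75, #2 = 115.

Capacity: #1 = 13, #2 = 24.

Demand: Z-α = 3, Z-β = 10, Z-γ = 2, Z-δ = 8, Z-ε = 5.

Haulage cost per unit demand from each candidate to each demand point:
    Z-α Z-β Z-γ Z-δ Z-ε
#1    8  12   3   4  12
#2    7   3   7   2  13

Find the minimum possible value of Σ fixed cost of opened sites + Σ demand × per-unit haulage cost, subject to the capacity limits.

Open {#1, #2}; cheapest assignment that respects the capacities:
  #1 (cap 13, load 7): Z-γ, Z-ε — cost 2×3 + 5×12 = 66
  #2 (cap 24, load 21): Z-α, Z-β, Z-δ — cost 3×7 + 10×3 + 8×2 = 67
  Shipping 133, fixed 190 → total 323.
  Any other capacity-feasible assignment to {#1, #2} ships for at least 133.
Total demand is 28 and no other set of sites has combined capacity ≥ 28, so {#1, #2} is the only feasible choice of open sites. Minimum: 323.

323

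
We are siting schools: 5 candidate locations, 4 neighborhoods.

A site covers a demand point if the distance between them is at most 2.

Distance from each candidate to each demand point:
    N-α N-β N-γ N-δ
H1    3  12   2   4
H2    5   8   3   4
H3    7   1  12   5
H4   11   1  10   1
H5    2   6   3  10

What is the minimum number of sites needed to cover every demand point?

3

Coverage sets (demand points within 2 of each site):
  H1: {N-γ}
  H2: {}
  H3: {N-β}
  H4: {N-β, N-δ}
  H5: {N-α}
No 2 sites suffice: every size-2 union leaves at least one demand point uncovered.
But {H1, H4, H5} covers everything, so the minimum is 3.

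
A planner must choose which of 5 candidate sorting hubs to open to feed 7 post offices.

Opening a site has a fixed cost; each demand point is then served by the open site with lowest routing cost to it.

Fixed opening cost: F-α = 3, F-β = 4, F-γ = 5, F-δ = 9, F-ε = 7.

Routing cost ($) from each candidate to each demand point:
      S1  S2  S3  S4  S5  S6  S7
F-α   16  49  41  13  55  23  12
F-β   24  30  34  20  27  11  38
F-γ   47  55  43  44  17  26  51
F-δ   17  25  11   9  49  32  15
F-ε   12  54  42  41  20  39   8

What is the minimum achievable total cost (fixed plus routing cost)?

Open {F-β, F-δ, F-ε}: assign each demand point to its cheapest open site.
  S1→F-ε 12, S2→F-δ 25, S3→F-δ 11, S4→F-δ 9, S5→F-ε 20, S6→F-β 11, S7→F-ε 8
  routing cost 96, fixed 20 → total 116.
Compare {F-β, F-γ, F-δ, F-ε}: routing cost 93 + fixed 25 = 118.
Compare {F-α, F-β, F-δ, F-ε}: routing cost 96 + fixed 23 = 119.
Compare {F-α, F-β, F-γ, F-δ, F-ε}: routing cost 93 + fixed 28 = 121.
All other subsets cost ≥ 118. Minimum total cost: 116.

116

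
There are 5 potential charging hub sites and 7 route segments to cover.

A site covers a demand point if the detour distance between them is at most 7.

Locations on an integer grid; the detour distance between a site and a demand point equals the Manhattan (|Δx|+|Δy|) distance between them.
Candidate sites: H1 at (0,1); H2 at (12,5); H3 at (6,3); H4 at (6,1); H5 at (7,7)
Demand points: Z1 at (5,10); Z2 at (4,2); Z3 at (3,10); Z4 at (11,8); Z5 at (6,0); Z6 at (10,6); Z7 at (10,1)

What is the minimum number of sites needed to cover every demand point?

2

Coverage sets (demand points within 7 of each site):
  H1: {Z2, Z5}
  H2: {Z4, Z6, Z7}
  H3: {Z2, Z5, Z6, Z7}
  H4: {Z2, Z5, Z7}
  H5: {Z1, Z3, Z4, Z6}
No single site covers all 7 demand points.
But {H3, H5} covers everything, so the minimum is 2.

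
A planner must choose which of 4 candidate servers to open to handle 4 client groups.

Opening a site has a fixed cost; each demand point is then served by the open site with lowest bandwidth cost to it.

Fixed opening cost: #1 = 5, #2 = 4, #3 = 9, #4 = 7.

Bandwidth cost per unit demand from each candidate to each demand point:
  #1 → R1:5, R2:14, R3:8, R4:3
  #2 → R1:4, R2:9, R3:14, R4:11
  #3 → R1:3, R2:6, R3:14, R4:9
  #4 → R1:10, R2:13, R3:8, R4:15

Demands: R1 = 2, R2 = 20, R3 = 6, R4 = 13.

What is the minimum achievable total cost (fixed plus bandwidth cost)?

Open {#1, #3}: assign each demand point to its cheapest open site.
  R1→#3 2×3=6, R2→#3 20×6=120, R3→#1 6×8=48, R4→#1 13×3=39
  bandwidth cost 213, fixed 14 → total 227.
Compare {#1, #2, #3}: bandwidth cost 213 + fixed 18 = 231.
Compare {#1, #3, #4}: bandwidth cost 213 + fixed 21 = 234.
Compare {#1, #2, #3, #4}: bandwidth cost 213 + fixed 25 = 238.
All other subsets cost ≥ 231. Minimum total cost: 227.

227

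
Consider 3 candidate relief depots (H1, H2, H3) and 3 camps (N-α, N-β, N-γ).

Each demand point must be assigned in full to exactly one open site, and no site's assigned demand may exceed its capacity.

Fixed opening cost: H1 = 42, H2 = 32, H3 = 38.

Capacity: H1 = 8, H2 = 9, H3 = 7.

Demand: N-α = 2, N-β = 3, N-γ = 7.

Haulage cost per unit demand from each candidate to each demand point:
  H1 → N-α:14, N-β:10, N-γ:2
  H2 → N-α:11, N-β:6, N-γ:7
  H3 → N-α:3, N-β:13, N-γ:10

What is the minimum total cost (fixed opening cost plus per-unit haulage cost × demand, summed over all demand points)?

128

Open {H1, H2}; cheapest assignment that respects the capacities:
  H1 (cap 8, load 7): N-γ — cost 7×2 = 14
  H2 (cap 9, load 5): N-α, N-β — cost 2×11 + 3×6 = 40
  Shipping 54, fixed 74 → total 128.
  Any other capacity-feasible assignment to {H1, H2} ships for at least 54.
Compare {H1, H3}: its best feasible assignment gives total 139.
Compare {H1, H2, H3}: its best feasible assignment gives total 150.
Every other set of open sites that can feasibly serve all demand totals ≥ 139 even under its best assignment. Minimum: 128.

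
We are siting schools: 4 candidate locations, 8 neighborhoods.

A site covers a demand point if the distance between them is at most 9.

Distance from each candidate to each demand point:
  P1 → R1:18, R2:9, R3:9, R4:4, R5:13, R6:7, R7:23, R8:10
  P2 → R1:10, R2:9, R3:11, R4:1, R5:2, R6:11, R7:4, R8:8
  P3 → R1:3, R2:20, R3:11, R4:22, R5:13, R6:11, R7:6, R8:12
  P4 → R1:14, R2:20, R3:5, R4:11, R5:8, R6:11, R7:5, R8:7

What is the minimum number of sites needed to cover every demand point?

3

Coverage sets (demand points within 9 of each site):
  P1: {R2, R3, R4, R6}
  P2: {R2, R4, R5, R7, R8}
  P3: {R1, R7}
  P4: {R3, R5, R7, R8}
No 2 sites suffice: every size-2 union leaves at least one demand point uncovered.
But {P1, P2, P3} covers everything, so the minimum is 3.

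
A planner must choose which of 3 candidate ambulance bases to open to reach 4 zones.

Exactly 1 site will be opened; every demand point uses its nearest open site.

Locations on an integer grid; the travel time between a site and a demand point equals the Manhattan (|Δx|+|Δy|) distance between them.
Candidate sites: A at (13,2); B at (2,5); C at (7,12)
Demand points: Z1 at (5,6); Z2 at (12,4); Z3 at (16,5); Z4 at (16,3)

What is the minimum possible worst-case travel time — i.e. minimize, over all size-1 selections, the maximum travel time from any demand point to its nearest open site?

12

Open {A}.
  Farthest demand point is Z1 at travel time 12 (to A); all others are ≤ 12.
With {B} the worst case is 16.
With {C} the worst case is 18.
No size-1 selection achieves below 12.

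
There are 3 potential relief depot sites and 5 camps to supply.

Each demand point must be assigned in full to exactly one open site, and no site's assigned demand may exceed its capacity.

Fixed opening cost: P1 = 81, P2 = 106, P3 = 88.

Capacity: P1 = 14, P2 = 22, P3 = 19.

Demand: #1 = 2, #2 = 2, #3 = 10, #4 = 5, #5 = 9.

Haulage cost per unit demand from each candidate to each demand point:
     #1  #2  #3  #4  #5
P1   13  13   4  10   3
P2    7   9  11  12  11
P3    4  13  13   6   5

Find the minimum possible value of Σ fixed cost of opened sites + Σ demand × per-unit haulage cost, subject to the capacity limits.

Open {P1, P3}; cheapest assignment that respects the capacities:
  P1 (cap 14, load 12): #2, #3 — cost 2×13 + 10×4 = 66
  P3 (cap 19, load 16): #1, #4, #5 — cost 2×4 + 5×6 + 9×5 = 83
  Shipping 149, fixed 169 → total 318.
  Any other capacity-feasible assignment to {P1, P3} ships for at least 149.
Compare {P2, P3}: its best feasible assignment gives total 405.
Compare {P1, P2}: its best feasible assignment gives total 406.
Every other set of open sites that can feasibly serve all demand totals ≥ 405 even under its best assignment. Minimum: 318.

318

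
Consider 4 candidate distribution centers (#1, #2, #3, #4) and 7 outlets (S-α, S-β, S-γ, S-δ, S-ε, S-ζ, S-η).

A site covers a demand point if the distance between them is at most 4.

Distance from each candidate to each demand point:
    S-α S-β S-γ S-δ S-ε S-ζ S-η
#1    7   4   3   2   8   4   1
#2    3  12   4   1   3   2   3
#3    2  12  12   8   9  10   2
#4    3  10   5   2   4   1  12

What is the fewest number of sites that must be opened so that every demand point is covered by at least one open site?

2

Coverage sets (demand points within 4 of each site):
  #1: {S-β, S-γ, S-δ, S-ζ, S-η}
  #2: {S-α, S-γ, S-δ, S-ε, S-ζ, S-η}
  #3: {S-α, S-η}
  #4: {S-α, S-δ, S-ε, S-ζ}
No single site covers all 7 demand points.
But {#1, #2} covers everything, so the minimum is 2.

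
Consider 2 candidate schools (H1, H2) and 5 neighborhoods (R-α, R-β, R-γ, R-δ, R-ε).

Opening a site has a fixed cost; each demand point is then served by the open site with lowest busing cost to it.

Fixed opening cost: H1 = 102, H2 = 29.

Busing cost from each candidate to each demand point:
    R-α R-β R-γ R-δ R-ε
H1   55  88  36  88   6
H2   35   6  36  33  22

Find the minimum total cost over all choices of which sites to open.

161

Open {H2}: assign each demand point to its cheapest open site.
  R-α→H2 35, R-β→H2 6, R-γ→H2 36, R-δ→H2 33, R-ε→H2 22
  busing cost 132, fixed 29 → total 161.
Compare {H1, H2}: busing cost 116 + fixed 131 = 247.
Compare {H1}: busing cost 273 + fixed 102 = 375.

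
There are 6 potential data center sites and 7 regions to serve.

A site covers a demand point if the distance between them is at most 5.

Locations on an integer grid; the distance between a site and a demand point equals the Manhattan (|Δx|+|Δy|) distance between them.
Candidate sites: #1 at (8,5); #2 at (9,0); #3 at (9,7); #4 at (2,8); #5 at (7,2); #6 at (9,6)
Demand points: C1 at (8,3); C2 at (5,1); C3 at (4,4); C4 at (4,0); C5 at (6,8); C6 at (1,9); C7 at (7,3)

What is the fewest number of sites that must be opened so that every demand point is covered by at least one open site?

Coverage sets (demand points within 5 of each site):
  #1: {C1, C3, C5, C7}
  #2: {C1, C2, C4, C7}
  #3: {C1, C5}
  #4: {C5, C6}
  #5: {C1, C2, C3, C4, C7}
  #6: {C1, C5, C7}
No single site covers all 7 demand points.
But {#4, #5} covers everything, so the minimum is 2.

2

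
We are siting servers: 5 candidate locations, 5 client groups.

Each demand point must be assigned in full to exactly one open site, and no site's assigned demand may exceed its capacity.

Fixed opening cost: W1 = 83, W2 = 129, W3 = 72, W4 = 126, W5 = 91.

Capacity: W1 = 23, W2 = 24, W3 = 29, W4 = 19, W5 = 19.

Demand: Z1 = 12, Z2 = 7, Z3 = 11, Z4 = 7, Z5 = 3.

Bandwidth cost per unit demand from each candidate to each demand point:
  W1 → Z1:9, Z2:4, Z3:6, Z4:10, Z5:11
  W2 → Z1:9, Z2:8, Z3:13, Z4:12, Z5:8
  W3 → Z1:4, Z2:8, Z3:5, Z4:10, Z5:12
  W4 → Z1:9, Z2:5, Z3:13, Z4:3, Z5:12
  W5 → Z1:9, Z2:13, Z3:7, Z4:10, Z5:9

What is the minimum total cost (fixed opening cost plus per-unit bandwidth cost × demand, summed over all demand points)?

389

Open {W1, W3}; cheapest assignment that respects the capacities:
  W1 (cap 23, load 17): Z2, Z4, Z5 — cost 7×4 + 7×10 + 3×11 = 131
  W3 (cap 29, load 23): Z1, Z3 — cost 12×4 + 11×5 = 103
  Shipping 234, fixed 155 → total 389.
  Any other capacity-feasible assignment to {W1, W3} ships for at least 234.
Compare {W3, W4}: its best feasible assignment gives total 393.
Compare {W3, W5}: its best feasible assignment gives total 441.
Every other set of open sites that can feasibly serve all demand totals ≥ 393 even under its best assignment. Minimum: 389.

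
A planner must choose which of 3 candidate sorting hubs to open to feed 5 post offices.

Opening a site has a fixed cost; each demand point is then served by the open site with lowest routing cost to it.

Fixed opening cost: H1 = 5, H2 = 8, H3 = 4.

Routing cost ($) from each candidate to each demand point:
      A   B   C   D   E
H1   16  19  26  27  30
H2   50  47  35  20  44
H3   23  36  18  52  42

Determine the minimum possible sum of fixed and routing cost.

119

Open {H1, H3}: assign each demand point to its cheapest open site.
  A→H1 16, B→H1 19, C→H3 18, D→H1 27, E→H1 30
  routing cost 110, fixed 9 → total 119.
Compare {H1, H2, H3}: routing cost 103 + fixed 17 = 120.
Compare {H1}: routing cost 118 + fixed 5 = 123.
Compare {H1, H2}: routing cost 111 + fixed 13 = 124.
All other subsets cost ≥ 120. Minimum total cost: 119.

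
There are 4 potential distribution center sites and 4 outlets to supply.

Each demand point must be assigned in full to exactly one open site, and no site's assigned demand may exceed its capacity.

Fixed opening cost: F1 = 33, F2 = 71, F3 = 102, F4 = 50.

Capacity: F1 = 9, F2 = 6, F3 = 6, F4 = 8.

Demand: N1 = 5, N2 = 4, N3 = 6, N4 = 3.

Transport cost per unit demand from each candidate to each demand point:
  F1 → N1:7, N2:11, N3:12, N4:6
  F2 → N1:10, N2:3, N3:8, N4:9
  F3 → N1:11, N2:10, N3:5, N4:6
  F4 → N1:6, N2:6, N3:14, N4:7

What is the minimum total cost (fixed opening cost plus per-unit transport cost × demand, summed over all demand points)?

279

Open {F1, F2, F4}; cheapest assignment that respects the capacities:
  F1 (cap 9, load 8): N1, N4 — cost 5×7 + 3×6 = 53
  F2 (cap 6, load 6): N3 — cost 6×8 = 48
  F4 (cap 8, load 4): N2 — cost 4×6 = 24
  Shipping 125, fixed 154 → total 279.
  Any other capacity-feasible assignment to {F1, F2, F4} ships for at least 125.
Compare {F1, F3, F4}: its best feasible assignment gives total 292.
Compare {F1, F2, F3}: its best feasible assignment gives total 301.
Every other set of open sites that can feasibly serve all demand totals ≥ 292 even under its best assignment. Minimum: 279.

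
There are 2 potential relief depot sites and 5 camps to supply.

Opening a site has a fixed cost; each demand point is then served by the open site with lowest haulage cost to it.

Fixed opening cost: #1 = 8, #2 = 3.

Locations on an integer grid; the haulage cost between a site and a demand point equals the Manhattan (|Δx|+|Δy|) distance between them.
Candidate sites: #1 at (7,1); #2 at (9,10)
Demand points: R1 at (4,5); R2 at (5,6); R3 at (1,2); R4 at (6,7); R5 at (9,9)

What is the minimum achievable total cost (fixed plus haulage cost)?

39

Open {#1, #2}: assign each demand point to its cheapest open site.
  R1→#1 7, R2→#1 7, R3→#1 7, R4→#2 6, R5→#2 1
  haulage cost 28, fixed 11 → total 39.
Compare {#2}: haulage cost 41 + fixed 3 = 44.
Compare {#1}: haulage cost 38 + fixed 8 = 46.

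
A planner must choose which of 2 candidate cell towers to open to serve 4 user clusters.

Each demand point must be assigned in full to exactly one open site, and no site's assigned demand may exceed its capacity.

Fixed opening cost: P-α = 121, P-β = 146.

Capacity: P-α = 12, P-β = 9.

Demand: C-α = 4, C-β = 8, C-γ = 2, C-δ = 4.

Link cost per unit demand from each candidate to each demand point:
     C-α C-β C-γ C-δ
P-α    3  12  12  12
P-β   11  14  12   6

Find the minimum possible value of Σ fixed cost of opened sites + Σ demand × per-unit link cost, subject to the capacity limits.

Open {P-α, P-β}; cheapest assignment that respects the capacities:
  P-α (cap 12, load 12): C-α, C-β — cost 4×3 + 8×12 = 108
  P-β (cap 9, load 6): C-γ, C-δ — cost 2×12 + 4×6 = 48
  Shipping 156, fixed 267 → total 423.
  Any other capacity-feasible assignment to {P-α, P-β} ships for at least 156.
Total demand is 18 and no other set of sites has combined capacity ≥ 18, so {P-α, P-β} is the only feasible choice of open sites. Minimum: 423.

423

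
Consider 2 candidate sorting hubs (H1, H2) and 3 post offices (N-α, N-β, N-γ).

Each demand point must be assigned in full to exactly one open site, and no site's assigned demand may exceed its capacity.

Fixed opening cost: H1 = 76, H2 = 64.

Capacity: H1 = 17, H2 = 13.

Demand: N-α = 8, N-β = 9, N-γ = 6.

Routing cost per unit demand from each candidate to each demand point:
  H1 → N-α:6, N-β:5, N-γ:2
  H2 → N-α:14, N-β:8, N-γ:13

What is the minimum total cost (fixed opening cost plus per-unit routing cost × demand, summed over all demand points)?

272

Open {H1, H2}; cheapest assignment that respects the capacities:
  H1 (cap 17, load 14): N-α, N-γ — cost 8×6 + 6×2 = 60
  H2 (cap 13, load 9): N-β — cost 9×8 = 72
  Shipping 132, fixed 140 → total 272.
  Any other capacity-feasible assignment to {H1, H2} ships for at least 132.
Total demand is 23 and no other set of sites has combined capacity ≥ 23, so {H1, H2} is the only feasible choice of open sites. Minimum: 272.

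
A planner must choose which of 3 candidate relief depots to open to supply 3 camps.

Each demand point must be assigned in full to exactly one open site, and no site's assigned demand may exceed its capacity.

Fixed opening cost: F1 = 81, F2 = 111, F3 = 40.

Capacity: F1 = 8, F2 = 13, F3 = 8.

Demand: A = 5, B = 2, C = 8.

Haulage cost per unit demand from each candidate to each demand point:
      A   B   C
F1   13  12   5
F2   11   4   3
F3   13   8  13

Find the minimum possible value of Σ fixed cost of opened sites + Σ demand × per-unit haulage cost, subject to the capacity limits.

242

Open {F1, F3}; cheapest assignment that respects the capacities:
  F1 (cap 8, load 8): C — cost 8×5 = 40
  F3 (cap 8, load 7): A, B — cost 5×13 + 2×8 = 81
  Shipping 121, fixed 121 → total 242.
  Any other capacity-feasible assignment to {F1, F3} ships for at least 121.
Compare {F2, F3}: its best feasible assignment gives total 246.
Compare {F1, F2}: its best feasible assignment gives total 289.
Every other set of open sites that can feasibly serve all demand totals ≥ 246 even under its best assignment. Minimum: 242.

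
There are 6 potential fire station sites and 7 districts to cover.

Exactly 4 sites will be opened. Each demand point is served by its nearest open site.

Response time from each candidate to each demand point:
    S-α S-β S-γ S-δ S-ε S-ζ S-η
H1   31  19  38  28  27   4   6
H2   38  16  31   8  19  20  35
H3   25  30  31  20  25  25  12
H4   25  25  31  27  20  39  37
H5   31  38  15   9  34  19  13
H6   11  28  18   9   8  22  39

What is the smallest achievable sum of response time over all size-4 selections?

68

Open {H1, H2, H5, H6}.
  S-α→H6 11, S-β→H2 16, S-γ→H5 15, S-δ→H2 8, S-ε→H6 8, S-ζ→H1 4, S-η→H1 6  ⇒ total 68.
Compare {H1, H2, H3, H6}: total 71.
Compare {H1, H2, H4, H6}: total 71.
No size-4 selection does better; minimum is 68.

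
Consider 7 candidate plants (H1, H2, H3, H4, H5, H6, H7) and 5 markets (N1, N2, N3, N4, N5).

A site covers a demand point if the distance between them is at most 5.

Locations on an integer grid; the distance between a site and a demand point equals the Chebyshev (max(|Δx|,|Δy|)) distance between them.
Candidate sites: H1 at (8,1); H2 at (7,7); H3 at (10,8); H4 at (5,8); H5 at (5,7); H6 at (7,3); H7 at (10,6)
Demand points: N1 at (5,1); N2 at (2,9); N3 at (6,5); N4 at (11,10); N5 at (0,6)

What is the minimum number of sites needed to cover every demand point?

2

Coverage sets (demand points within 5 of each site):
  H1: {N1, N3}
  H2: {N2, N3, N4}
  H3: {N3, N4}
  H4: {N2, N3, N5}
  H5: {N2, N3, N5}
  H6: {N1, N3}
  H7: {N1, N3, N4}
No single site covers all 5 demand points.
But {H4, H7} covers everything, so the minimum is 2.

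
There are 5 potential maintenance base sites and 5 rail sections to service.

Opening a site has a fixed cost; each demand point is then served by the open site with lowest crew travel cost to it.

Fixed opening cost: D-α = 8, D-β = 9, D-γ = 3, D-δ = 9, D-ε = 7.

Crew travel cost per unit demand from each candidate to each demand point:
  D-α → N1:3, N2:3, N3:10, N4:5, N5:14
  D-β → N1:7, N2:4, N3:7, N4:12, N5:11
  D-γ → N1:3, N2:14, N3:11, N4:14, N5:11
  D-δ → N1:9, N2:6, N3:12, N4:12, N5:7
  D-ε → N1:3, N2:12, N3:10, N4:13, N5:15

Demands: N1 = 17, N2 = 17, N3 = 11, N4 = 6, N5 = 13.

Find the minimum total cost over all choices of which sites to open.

Open {D-α, D-β, D-δ}: assign each demand point to its cheapest open site.
  N1→D-α 17×3=51, N2→D-α 17×3=51, N3→D-β 11×7=77, N4→D-α 6×5=30, N5→D-δ 13×7=91
  crew travel cost 300, fixed 26 → total 326.
Compare {D-α, D-β, D-γ, D-δ}: crew travel cost 300 + fixed 29 = 329.
Compare {D-α, D-β, D-δ, D-ε}: crew travel cost 300 + fixed 33 = 333.
Compare {D-α, D-β, D-γ, D-δ, D-ε}: crew travel cost 300 + fixed 36 = 336.
All other subsets cost ≥ 329. Minimum total cost: 326.

326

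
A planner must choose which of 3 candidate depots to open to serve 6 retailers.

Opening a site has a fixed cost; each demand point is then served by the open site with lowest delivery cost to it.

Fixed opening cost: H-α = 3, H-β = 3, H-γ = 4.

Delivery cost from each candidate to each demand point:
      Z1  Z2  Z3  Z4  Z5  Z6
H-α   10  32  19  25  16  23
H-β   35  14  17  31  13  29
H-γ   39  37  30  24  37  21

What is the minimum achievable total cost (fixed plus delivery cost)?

108

Open {H-α, H-β}: assign each demand point to its cheapest open site.
  Z1→H-α 10, Z2→H-β 14, Z3→H-β 17, Z4→H-α 25, Z5→H-β 13, Z6→H-α 23
  delivery cost 102, fixed 6 → total 108.
Compare {H-α, H-β, H-γ}: delivery cost 99 + fixed 10 = 109.
Compare {H-α}: delivery cost 125 + fixed 3 = 128.
Compare {H-α, H-γ}: delivery cost 122 + fixed 7 = 129.
All other subsets cost ≥ 109. Minimum total cost: 108.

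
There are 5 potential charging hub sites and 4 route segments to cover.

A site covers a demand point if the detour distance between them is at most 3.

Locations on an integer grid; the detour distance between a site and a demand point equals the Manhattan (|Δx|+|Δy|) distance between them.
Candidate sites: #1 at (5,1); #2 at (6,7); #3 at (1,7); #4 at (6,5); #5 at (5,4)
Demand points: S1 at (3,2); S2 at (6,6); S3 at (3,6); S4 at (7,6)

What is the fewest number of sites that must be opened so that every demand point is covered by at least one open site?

Coverage sets (demand points within 3 of each site):
  #1: {S1}
  #2: {S2, S4}
  #3: {S3}
  #4: {S2, S4}
  #5: {S2}
No 2 sites suffice: every size-2 union leaves at least one demand point uncovered.
But {#1, #2, #3} covers everything, so the minimum is 3.

3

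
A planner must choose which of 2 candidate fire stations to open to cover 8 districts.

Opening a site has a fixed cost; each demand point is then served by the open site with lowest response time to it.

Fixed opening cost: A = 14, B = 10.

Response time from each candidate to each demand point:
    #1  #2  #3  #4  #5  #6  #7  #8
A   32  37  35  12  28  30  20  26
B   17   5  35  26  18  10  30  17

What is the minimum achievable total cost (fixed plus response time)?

Open {A, B}: assign each demand point to its cheapest open site.
  #1→B 17, #2→B 5, #3→A 35, #4→A 12, #5→B 18, #6→B 10, #7→A 20, #8→B 17
  response time 134, fixed 24 → total 158.
Compare {B}: response time 158 + fixed 10 = 168.
Compare {A}: response time 220 + fixed 14 = 234.

158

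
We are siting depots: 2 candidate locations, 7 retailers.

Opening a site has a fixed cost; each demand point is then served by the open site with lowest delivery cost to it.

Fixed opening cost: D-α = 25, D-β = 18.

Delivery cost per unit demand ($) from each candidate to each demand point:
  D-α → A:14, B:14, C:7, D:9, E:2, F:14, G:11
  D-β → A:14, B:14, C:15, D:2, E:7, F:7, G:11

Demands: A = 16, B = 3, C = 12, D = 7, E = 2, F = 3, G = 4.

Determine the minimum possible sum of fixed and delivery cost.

Open {D-α, D-β}: assign each demand point to its cheapest open site.
  A→D-α 16×14=224, B→D-α 3×14=42, C→D-α 12×7=84, D→D-β 7×2=14, E→D-α 2×2=4, F→D-β 3×7=21, G→D-α 4×11=44
  delivery cost 433, fixed 43 → total 476.
Compare {D-α}: delivery cost 503 + fixed 25 = 528.
Compare {D-β}: delivery cost 539 + fixed 18 = 557.

476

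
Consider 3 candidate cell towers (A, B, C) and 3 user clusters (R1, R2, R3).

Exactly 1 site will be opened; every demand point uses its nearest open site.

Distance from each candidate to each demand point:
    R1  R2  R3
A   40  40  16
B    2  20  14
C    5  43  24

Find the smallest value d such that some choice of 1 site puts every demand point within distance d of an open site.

Open {B}.
  Farthest demand point is R2 at distance 20 (to B); all others are ≤ 20.
With {A} the worst case is 40.
With {C} the worst case is 43.
No size-1 selection achieves below 20.

20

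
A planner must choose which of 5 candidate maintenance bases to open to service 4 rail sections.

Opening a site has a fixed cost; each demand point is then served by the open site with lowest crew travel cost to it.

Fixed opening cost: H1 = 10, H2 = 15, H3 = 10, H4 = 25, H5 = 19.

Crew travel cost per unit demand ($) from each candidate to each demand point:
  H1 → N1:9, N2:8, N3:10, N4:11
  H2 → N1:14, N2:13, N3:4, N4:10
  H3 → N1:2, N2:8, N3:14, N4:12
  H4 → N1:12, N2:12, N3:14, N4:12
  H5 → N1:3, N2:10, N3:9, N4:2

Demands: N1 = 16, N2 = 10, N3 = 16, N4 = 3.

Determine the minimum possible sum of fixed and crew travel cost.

Open {H2, H3, H5}: assign each demand point to its cheapest open site.
  N1→H3 16×2=32, N2→H3 10×8=80, N3→H2 16×4=64, N4→H5 3×2=6
  crew travel cost 182, fixed 44 → total 226.
Compare {H2, H3}: crew travel cost 206 + fixed 25 = 231.
Compare {H1, H2, H3, H5}: crew travel cost 182 + fixed 54 = 236.
Compare {H1, H2, H3}: crew travel cost 206 + fixed 35 = 241.
All other subsets cost ≥ 231. Minimum total cost: 226.

226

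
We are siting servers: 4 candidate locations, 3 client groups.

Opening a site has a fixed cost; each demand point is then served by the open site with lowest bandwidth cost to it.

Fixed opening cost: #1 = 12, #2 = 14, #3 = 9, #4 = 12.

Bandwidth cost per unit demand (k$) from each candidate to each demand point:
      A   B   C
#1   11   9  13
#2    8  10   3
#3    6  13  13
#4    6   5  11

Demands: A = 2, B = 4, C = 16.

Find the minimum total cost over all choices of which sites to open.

Open {#2, #4}: assign each demand point to its cheapest open site.
  A→#4 2×6=12, B→#4 4×5=20, C→#2 16×3=48
  bandwidth cost 80, fixed 26 → total 106.
Compare {#2, #3, #4}: bandwidth cost 80 + fixed 35 = 115.
Compare {#2}: bandwidth cost 104 + fixed 14 = 118.
Compare {#1, #2, #4}: bandwidth cost 80 + fixed 38 = 118.
All other subsets cost ≥ 115. Minimum total cost: 106.

106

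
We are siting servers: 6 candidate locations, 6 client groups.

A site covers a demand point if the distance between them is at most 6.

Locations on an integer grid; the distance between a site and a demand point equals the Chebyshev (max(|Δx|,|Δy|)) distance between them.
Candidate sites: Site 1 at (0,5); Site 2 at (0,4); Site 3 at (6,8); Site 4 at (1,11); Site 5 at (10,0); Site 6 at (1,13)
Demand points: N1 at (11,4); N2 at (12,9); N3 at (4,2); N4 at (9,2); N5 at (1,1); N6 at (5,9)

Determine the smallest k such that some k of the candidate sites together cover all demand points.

2

Coverage sets (demand points within 6 of each site):
  Site 1: {N3, N5, N6}
  Site 2: {N3, N5, N6}
  Site 3: {N1, N2, N3, N4, N6}
  Site 4: {N6}
  Site 5: {N1, N3, N4}
  Site 6: {N6}
No single site covers all 6 demand points.
But {Site 1, Site 3} covers everything, so the minimum is 2.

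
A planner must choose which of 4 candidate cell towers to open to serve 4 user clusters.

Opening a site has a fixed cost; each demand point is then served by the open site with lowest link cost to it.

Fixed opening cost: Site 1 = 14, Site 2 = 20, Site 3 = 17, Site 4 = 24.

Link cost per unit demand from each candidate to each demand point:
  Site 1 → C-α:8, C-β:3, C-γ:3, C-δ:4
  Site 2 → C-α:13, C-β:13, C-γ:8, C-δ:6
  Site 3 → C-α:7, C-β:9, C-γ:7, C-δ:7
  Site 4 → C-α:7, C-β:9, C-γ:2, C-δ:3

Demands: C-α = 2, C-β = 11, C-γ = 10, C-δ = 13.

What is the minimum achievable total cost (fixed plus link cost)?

144

Open {Site 1, Site 4}: assign each demand point to its cheapest open site.
  C-α→Site 4 2×7=14, C-β→Site 1 11×3=33, C-γ→Site 4 10×2=20, C-δ→Site 4 13×3=39
  link cost 106, fixed 38 → total 144.
Compare {Site 1}: link cost 131 + fixed 14 = 145.
Compare {Site 1, Site 3}: link cost 129 + fixed 31 = 160.
Compare {Site 1, Site 3, Site 4}: link cost 106 + fixed 55 = 161.
All other subsets cost ≥ 145. Minimum total cost: 144.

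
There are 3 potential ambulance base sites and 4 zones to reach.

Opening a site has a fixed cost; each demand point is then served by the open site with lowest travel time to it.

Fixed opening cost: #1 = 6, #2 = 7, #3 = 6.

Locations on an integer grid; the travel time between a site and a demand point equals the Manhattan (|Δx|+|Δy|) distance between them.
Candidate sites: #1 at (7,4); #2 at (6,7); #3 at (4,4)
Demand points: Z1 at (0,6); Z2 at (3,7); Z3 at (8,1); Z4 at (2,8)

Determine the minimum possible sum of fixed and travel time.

Open {#3}: assign each demand point to its cheapest open site.
  Z1→#3 6, Z2→#3 4, Z3→#3 7, Z4→#3 6
  travel time 23, fixed 6 → total 29.
Compare {#2}: travel time 23 + fixed 7 = 30.
Compare {#1, #2}: travel time 19 + fixed 13 = 32.
Compare {#1, #3}: travel time 20 + fixed 12 = 32.
All other subsets cost ≥ 30. Minimum total cost: 29.

29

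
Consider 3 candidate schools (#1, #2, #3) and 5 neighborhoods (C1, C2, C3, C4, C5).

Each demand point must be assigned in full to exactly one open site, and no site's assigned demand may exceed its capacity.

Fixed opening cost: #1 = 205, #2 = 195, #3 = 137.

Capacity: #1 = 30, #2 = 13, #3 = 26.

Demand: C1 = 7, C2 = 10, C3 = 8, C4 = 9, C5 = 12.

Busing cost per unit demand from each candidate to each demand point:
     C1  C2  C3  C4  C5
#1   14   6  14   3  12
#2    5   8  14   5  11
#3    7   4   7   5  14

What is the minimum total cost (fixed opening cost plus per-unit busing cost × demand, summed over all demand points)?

658

Open {#1, #3}; cheapest assignment that respects the capacities:
  #1 (cap 30, load 21): C4, C5 — cost 9×3 + 12×12 = 171
  #3 (cap 26, load 25): C1, C2, C3 — cost 7×7 + 10×4 + 8×7 = 145
  Shipping 316, fixed 342 → total 658.
  Any other capacity-feasible assignment to {#1, #3} ships for at least 316.
Compare {#1, #2, #3}: its best feasible assignment gives total 839.
Every other set of open sites that can feasibly serve all demand totals ≥ 839 even under its best assignment. Minimum: 658.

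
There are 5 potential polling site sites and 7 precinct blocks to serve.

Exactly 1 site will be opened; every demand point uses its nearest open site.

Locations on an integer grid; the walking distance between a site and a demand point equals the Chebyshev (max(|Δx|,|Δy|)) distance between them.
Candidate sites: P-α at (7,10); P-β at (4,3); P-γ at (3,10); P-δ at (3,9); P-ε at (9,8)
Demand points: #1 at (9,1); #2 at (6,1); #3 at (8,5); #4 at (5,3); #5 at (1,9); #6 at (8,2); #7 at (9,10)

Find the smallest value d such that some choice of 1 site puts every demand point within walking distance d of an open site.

Open {P-β}.
  Farthest demand point is #7 at walking distance 7 (to P-β); all others are ≤ 7.
With {P-δ} the worst case is 8.
With {P-ε} the worst case is 8.
No size-1 selection achieves below 7.

7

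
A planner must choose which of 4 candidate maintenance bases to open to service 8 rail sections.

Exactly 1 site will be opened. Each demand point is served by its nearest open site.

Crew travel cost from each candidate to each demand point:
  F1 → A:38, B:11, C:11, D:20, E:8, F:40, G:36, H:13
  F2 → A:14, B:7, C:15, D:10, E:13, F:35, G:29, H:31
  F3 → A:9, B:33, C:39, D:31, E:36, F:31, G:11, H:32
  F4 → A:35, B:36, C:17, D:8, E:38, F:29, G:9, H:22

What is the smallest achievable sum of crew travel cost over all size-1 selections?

154

Open {F2}.
  A→F2 14, B→F2 7, C→F2 15, D→F2 10, E→F2 13, F→F2 35, G→F2 29, H→F2 31  ⇒ total 154.
Compare {F1}: total 177.
Compare {F4}: total 194.
No size-1 selection does better; minimum is 154.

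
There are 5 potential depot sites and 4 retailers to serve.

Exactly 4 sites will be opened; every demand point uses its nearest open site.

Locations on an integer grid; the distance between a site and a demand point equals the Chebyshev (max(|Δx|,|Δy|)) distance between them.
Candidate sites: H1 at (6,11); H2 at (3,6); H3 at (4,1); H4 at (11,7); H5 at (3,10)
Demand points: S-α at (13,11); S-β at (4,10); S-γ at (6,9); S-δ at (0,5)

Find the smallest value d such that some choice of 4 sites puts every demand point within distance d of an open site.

Open {H1, H2, H3, H4}.
  Farthest demand point is S-α at distance 4 (to H4); all others are ≤ 4.
With {H1, H2, H4, H5} the worst case is 4.
With {H1, H3, H4, H5} the worst case is 4.
No size-4 selection achieves below 4.

4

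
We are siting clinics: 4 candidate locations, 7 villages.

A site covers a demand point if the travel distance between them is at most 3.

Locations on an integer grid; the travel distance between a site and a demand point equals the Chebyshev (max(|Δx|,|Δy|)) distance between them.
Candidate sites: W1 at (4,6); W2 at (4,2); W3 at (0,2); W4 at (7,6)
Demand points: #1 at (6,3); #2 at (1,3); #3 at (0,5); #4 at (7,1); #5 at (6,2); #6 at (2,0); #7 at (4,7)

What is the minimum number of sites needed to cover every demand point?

Coverage sets (demand points within 3 of each site):
  W1: {#1, #2, #7}
  W2: {#1, #2, #4, #5, #6}
  W3: {#2, #3, #6}
  W4: {#1, #7}
No 2 sites suffice: every size-2 union leaves at least one demand point uncovered.
But {W1, W2, W3} covers everything, so the minimum is 3.

3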